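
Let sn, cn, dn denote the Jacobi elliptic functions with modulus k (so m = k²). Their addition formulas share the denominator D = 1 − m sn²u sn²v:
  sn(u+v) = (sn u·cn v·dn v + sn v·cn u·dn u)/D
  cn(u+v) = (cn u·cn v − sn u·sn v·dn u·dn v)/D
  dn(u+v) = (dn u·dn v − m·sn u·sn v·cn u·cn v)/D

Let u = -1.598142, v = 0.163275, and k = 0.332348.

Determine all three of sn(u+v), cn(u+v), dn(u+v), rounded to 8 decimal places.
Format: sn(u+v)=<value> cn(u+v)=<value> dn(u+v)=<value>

sn u = -0.9998402684491452, cn u = 0.01787281700072054, dn u = 0.9431755353254327
sn v = 0.162471883002094, cn v = 0.9867131737408566, dn v = 0.998541086691988
m = k² = 0.110455193104
D = 1 − m·sn²u·sn²v = 0.9970852331956114
sn(u+v) = (sn u·cn v·dn v + sn v·cn u·dn u)/D = -0.9823774438390191/0.9970852331956114 = -0.9852492155465441
cn(u+v) = (cn u·cn v − sn u·sn v·dn u·dn v)/D = 0.1706268445850818/0.9970852331956114 = 0.1711256359080063
dn(u+v) = (dn u·dn v − m·sn u·sn v·cn u·cn v)/D = 0.9421159549039384/0.9970852331956114 = 0.9448700307038958

sn(u+v)=-0.98524922 cn(u+v)=0.17112564 dn(u+v)=0.94487003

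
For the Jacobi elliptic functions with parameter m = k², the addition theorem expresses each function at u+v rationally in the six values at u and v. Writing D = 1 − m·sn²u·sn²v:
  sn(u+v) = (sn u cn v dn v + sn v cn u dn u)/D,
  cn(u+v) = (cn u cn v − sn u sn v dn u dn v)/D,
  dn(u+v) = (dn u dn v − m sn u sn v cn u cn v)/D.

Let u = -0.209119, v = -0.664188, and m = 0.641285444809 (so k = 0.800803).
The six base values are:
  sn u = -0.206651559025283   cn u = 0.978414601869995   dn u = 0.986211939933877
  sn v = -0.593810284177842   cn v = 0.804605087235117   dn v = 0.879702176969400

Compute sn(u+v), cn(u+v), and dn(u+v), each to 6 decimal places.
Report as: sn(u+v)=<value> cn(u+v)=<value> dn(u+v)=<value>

sn(u+v)=-0.726266 cn(u+v)=0.687414 dn(u+v)=0.813478

m = k² = 0.641285444809
D = 1 − m·sn²u·sn²v = 0.990343401279602
sn(u+v) = (sn u·cn v·dn v + sn v·cn u·dn u)/D = -0.7192525194835582/0.990343401279602 = -0.7262657766530549
cn(u+v) = (cn u·cn v − sn u·sn v·dn u·dn v)/D = 0.68077592912397/0.990343401279602 = 0.6874140103769597
dn(u+v) = (dn u·dn v − m·sn u·sn v·cn u·cn v)/D = 0.8056224805863937/0.990343401279602 = 0.8134779103344009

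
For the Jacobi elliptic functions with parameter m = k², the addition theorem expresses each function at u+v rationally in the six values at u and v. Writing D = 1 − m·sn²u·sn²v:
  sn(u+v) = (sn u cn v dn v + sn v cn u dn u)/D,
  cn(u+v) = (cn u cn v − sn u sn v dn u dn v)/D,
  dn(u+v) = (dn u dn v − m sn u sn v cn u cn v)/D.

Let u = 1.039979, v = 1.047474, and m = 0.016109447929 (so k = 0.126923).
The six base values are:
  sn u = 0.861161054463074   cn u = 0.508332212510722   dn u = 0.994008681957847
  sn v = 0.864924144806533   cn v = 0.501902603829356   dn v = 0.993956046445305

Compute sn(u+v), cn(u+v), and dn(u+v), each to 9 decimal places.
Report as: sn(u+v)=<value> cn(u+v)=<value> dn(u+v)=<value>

m = k² = 0.016109447929
D = 1 − m·sn²u·sn²v = 0.9910627180153413
sn(u+v) = (sn u·cn v·dn v + sn v·cn u·dn u)/D = 0.8666412726821326/0.9910627180153413 = 0.8744565373396654
cn(u+v) = (cn u·cn v − sn u·sn v·dn u·dn v)/D = -0.4807683595286294/0.9910627180153413 = -0.4851038696031216
dn(u+v) = (dn u·dn v − m·sn u·sn v·cn u·cn v)/D = 0.9849396097089171/0.9910627180153413 = 0.9938216742541924

sn(u+v)=0.874456537 cn(u+v)=-0.485103870 dn(u+v)=0.993821674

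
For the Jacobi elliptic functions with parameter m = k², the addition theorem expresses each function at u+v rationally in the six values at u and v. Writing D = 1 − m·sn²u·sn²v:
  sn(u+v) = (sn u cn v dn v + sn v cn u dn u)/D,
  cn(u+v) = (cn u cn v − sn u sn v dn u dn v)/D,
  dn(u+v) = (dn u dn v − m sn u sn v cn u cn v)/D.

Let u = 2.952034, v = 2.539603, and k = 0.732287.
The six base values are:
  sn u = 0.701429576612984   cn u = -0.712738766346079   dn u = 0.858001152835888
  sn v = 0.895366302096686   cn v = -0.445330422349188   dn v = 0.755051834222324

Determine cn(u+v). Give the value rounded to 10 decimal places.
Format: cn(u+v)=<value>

cn(u+v)=-0.1134573704

m = k² = 0.536244250369
D = 1 − m·sn²u·sn²v = 0.7884893264513232
cn(u+v) = (cn u·cn v − sn u·sn v·dn u·dn v)/D = -0.0894599255433168/0.7884893264513232 = -0.1134573703691594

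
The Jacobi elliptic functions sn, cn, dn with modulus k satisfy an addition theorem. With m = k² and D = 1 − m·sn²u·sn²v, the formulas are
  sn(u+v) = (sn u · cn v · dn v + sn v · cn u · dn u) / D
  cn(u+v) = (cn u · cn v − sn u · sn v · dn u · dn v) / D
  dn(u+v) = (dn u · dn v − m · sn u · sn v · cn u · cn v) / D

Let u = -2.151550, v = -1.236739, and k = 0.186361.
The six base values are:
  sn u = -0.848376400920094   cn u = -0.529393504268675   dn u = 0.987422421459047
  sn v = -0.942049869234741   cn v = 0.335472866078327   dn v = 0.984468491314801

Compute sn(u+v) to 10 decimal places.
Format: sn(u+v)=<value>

sn(u+v)=0.2170710206

m = k² = 0.034730422321
D = 1 − m·sn²u·sn²v = 0.9778162475491666
sn(u+v) = (sn u·cn v·dn v + sn v·cn u·dn u)/D = 0.2122555708063603/0.9778162475491666 = 0.2170710205914099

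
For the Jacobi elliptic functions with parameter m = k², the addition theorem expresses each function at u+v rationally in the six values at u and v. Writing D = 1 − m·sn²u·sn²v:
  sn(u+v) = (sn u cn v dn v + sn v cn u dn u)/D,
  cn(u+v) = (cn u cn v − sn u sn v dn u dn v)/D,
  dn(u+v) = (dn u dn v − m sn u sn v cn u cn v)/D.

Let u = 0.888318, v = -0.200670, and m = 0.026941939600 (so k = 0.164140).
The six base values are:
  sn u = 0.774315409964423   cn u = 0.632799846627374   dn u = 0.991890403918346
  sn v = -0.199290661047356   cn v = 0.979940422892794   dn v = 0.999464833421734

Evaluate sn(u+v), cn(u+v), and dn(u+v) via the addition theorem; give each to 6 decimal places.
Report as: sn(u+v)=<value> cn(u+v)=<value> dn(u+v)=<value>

m = k² = 0.0269419396
D = 1 − m·sn²u·sn²v = 0.9993584381095122
sn(u+v) = (sn u·cn v·dn v + sn v·cn u·dn u)/D = 0.6332885053423954/0.9993584381095122 = 0.6336950599430452
cn(u+v) = (cn u·cn v − sn u·sn v·dn u·dn v)/D = 0.773086642506439/0.9993584381095122 = 0.7735829438423396
dn(u+v) = (dn u·dn v − m·sn u·sn v·cn u·cn v)/D = 0.9939376772507396/0.9993584381095122 = 0.9945757591550165

sn(u+v)=0.633695 cn(u+v)=0.773583 dn(u+v)=0.994576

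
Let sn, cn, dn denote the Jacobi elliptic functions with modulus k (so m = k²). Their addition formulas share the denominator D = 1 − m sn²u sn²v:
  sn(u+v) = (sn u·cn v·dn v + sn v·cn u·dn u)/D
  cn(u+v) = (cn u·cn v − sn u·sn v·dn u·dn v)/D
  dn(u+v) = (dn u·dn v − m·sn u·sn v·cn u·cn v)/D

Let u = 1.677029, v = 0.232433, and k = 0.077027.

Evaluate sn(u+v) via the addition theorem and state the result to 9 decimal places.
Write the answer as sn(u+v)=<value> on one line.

sn u = 0.9946396261152508, cn u = -0.1034021961145608, dn u = 0.9970608199544057
sn v = 0.2303338234297573, cn v = 0.9731116738505552, dn v = 0.999842599689298
m = k² = 0.005933158729
D = 1 − m·sn²u·sn²v = 0.9996885897412627
sn(u+v) = (sn u·cn v·dn v + sn v·cn u·dn u)/D = 0.9439960637426472/0.9996885897412627 = 0.9442901253749133

sn(u+v)=0.944290125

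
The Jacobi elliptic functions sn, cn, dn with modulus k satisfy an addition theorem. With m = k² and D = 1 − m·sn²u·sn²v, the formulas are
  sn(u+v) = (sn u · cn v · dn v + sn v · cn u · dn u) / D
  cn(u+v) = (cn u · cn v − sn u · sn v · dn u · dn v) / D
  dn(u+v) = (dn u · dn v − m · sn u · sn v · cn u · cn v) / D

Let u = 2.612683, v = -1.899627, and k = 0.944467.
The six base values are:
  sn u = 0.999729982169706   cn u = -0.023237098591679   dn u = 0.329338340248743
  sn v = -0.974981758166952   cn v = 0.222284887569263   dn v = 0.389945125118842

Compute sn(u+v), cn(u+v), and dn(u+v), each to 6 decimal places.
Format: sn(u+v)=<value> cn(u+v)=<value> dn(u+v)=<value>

m = k² = 0.892017914089
D = 1 − m·sn²u·sn²v = 0.1525150581305674
sn(u+v) = (sn u·cn v·dn v + sn v·cn u·dn u)/D = 0.0941169096374635/0.1525150581305674 = 0.6170991296930856
cn(u+v) = (cn u·cn v − sn u·sn v·dn u·dn v)/D = 0.1200118755659784/0.1525150581305674 = 0.7868854199513652
dn(u+v) = (dn u·dn v − m·sn u·sn v·cn u·cn v)/D = 0.123932864097474/0.1525150581305674 = 0.8125942816175939

sn(u+v)=0.617099 cn(u+v)=0.786885 dn(u+v)=0.812594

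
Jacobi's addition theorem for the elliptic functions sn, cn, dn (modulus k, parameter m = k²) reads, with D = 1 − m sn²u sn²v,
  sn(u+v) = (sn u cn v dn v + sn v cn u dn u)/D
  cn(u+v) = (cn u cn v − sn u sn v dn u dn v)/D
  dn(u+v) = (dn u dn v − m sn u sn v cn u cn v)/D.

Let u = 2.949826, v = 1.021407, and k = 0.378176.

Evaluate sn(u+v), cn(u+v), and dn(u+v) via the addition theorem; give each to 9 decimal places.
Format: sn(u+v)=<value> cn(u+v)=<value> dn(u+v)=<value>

sn(u+v)=-0.643956067 cn(u+v)=-0.765062471 dn(u+v)=0.969893684

sn u = 0.3083071064171876, cn u = -0.9512868800381202, dn u = 0.9931796201845844
sn v = 0.8419279357333113, cn v = 0.5395899841841444, dn v = 0.9479574828125063
m = k² = 0.143017086976
D = 1 − m·sn²u·sn²v = 0.9903638214545605
sn(u+v) = (sn u·cn v·dn v + sn v·cn u·dn u)/D = -0.6377507913528171/0.9903638214545605 = -0.6439560669897494
cn(u+v) = (cn u·cn v − sn u·sn v·dn u·dn v)/D = -0.7576901919484876/0.9903638214545605 = -0.7650624705127637
dn(u+v) = (dn u·dn v − m·sn u·sn v·cn u·cn v)/D = 0.9605476150872887/0.9903638214545605 = 0.9698936837944259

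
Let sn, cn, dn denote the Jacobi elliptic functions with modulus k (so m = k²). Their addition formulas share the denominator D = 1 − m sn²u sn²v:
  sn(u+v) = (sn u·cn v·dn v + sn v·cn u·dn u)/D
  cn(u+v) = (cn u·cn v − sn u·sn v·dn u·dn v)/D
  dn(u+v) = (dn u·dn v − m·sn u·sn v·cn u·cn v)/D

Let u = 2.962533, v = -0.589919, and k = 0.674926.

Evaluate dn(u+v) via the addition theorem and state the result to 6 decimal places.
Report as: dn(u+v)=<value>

dn(u+v)=0.787202

sn u = 0.6073004098549906, cn u = -0.794472285350446, dn u = 0.9121381805443891
sn v = -0.5442253234374756, cn v = 0.8389390903572053, dn v = 0.9300978585146055
m = k² = 0.455525105476
D = 1 − m·sn²u·sn²v = 0.9502403911178915
dn(u+v) = (dn u·dn v − m·sn u·sn v·cn u·cn v)/D = 0.7480309007848121/0.9502403911178915 = 0.7872017520796038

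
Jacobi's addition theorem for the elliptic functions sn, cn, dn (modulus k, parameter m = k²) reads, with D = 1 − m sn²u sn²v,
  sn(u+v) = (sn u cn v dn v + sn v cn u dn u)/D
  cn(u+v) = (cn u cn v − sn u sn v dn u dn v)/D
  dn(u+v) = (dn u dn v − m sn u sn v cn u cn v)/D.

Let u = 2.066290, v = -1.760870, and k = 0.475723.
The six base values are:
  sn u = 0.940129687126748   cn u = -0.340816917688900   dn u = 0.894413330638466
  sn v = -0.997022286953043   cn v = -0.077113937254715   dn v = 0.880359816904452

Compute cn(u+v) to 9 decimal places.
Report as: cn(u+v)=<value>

m = k² = 0.226312372729
D = 1 − m·sn²u·sn²v = 0.8011646653264297
cn(u+v) = (cn u·cn v − sn u·sn v·dn u·dn v)/D = 0.7643407816053339/0.8011646653264297 = 0.954037059652285

cn(u+v)=0.954037060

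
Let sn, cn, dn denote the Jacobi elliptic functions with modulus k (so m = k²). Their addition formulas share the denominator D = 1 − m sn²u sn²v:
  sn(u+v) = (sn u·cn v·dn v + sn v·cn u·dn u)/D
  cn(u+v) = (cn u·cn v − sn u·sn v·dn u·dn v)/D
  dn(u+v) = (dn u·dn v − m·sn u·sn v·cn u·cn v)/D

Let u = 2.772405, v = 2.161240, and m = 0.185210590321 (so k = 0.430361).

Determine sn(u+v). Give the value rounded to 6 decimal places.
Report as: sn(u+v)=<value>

sn u = 0.5035442811752377, cn u = -0.8639694189586302, dn u = 0.9762369524909031
sn v = 0.894726028701891, cn v = -0.4466154202032695, dn v = 0.9228935484967061
m = k² = 0.185210590321
D = 1 − m·sn²u·sn²v = 0.9624057612358501
sn(u+v) = (sn u·cn v·dn v + sn v·cn u·dn u)/D = -0.9621968343878979/0.9624057612358501 = -0.9997829118898001

sn(u+v)=-0.999783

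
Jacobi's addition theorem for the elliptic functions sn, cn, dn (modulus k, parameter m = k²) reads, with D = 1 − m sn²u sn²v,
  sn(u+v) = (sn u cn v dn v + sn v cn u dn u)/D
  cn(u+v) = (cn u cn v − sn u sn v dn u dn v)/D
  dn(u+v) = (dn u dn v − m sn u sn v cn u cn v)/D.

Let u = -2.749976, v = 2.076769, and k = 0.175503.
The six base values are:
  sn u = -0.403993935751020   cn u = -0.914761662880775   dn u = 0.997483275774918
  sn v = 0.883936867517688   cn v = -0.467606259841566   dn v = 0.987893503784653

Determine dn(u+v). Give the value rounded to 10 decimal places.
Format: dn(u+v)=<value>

dn(u+v)=0.9940165868

m = k² = 0.030801303009
D = 1 − m·sn²u·sn²v = 0.9960720922703166
dn(u+v) = (dn u·dn v − m·sn u·sn v·cn u·cn v)/D = 0.9901121813977815/0.9960720922703166 = 0.994016586832635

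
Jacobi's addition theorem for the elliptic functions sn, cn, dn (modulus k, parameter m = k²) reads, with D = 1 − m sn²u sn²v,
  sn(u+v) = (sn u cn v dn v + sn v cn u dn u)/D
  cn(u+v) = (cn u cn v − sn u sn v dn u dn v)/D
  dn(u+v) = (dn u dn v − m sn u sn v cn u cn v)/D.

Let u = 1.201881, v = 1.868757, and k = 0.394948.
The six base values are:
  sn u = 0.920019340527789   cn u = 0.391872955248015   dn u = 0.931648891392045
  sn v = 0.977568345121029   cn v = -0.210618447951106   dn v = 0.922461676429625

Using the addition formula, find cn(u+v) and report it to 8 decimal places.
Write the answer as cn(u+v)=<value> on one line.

cn(u+v)=-0.97899719

m = k² = 0.155983922704
D = 1 − m·sn²u·sn²v = 0.8738265401004096
cn(u+v) = (cn u·cn v − sn u·sn v·dn u·dn v)/D = -0.8554737309182955/0.8738265401004096 = -0.9789971941341983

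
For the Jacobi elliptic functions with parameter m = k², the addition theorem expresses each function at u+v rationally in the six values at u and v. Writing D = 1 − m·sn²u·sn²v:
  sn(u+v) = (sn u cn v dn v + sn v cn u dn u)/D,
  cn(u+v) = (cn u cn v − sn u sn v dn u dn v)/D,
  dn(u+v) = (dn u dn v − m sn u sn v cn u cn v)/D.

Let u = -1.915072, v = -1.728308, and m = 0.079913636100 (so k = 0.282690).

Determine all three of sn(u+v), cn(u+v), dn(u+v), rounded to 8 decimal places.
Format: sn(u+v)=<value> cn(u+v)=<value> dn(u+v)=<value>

sn(u+v)=0.42138585 cn(u+v)=-0.90688145 dn(u+v)=0.99287968

sn u = -0.9556088179691809, cn u = -0.294638400449678, dn u = 0.9628207566609013
sn v = -0.9928592410130739, cn v = -0.119291774800037, dn v = 0.9598039263823307
m = k² = 0.0799136361
D = 1 − m·sn²u·sn²v = 0.928062299145987
sn(u+v) = (sn u·cn v·dn v + sn v·cn u·dn u)/D = 0.3910723181930556/0.928062299145987 = 0.4213858472140551
cn(u+v) = (cn u·cn v − sn u·sn v·dn u·dn v)/D = -0.8416424852865051/0.928062299145987 = -0.9068814518820489
dn(u+v) = (dn u·dn v − m·sn u·sn v·cn u·cn v)/D = 0.9214541956796086/0.928062299145987 = 0.9928796768574058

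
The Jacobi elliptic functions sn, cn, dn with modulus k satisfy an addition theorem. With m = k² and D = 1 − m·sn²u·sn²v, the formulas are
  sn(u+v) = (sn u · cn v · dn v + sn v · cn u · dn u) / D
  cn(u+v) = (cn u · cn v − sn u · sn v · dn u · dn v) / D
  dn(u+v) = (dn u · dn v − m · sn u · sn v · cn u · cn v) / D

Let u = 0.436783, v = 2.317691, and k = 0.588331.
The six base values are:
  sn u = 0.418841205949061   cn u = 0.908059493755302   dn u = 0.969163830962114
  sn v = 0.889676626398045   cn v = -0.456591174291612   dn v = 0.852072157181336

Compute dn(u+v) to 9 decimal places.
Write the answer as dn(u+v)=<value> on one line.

m = k² = 0.346133365561
D = 1 − m·sn²u·sn²v = 0.9519374698313379
dn(u+v) = (dn u·dn v − m·sn u·sn v·cn u·cn v)/D = 0.8792744948645726/0.9519374698313379 = 0.9236683319339878

dn(u+v)=0.923668332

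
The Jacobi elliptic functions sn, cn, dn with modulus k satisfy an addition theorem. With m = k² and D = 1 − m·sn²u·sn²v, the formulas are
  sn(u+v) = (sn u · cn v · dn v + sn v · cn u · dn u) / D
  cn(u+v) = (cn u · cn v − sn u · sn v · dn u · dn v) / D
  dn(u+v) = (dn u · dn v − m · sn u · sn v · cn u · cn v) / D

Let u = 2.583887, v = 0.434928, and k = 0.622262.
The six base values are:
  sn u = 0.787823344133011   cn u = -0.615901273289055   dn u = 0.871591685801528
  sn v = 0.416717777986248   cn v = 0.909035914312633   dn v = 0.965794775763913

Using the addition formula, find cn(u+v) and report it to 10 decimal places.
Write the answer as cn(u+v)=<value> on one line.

m = k² = 0.387209996644
D = 1 − m·sn²u·sn²v = 0.9582661636195551
cn(u+v) = (cn u·cn v − sn u·sn v·dn u·dn v)/D = -0.8362323176875051/0.9582661636195551 = -0.8726514087995085

cn(u+v)=-0.8726514088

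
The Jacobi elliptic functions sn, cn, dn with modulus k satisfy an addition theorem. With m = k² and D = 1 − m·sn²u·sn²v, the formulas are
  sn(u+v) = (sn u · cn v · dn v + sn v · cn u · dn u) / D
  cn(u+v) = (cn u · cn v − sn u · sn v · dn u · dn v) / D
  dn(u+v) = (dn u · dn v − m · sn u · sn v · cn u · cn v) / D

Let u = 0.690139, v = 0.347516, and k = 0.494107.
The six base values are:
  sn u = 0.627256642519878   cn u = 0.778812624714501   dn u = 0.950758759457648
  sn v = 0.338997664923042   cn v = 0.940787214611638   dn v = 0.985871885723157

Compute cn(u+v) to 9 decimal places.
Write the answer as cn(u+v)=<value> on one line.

cn(u+v)=0.539338971

m = k² = 0.244141727449
D = 1 − m·sn²u·sn²v = 0.9889610957899938
cn(u+v) = (cn u·cn v − sn u·sn v·dn u·dn v)/D = 0.5333852600684879/0.9889610957899938 = 0.5393389713094967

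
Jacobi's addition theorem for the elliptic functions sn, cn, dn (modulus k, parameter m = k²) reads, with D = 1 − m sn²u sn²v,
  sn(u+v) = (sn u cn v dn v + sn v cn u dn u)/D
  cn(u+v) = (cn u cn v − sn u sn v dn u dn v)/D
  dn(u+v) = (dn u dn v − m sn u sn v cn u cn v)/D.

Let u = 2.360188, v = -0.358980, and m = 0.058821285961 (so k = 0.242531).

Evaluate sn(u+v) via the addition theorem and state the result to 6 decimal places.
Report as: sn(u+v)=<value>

sn u = 0.7340944928335123, cn u = -0.6790473294193184, dn u = 0.9840231294602245
sn v = -0.3509057430500128, cn v = 0.936410785656871, dn v = 0.9963719437714337
m = k² = 0.058821285961
D = 1 − m·sn²u·sn²v = 0.9960968126363025
sn(u+v) = (sn u·cn v·dn v + sn v·cn u·dn u)/D = 0.9193946374313197/0.9960968126363025 = 0.9229972687072652

sn(u+v)=0.922997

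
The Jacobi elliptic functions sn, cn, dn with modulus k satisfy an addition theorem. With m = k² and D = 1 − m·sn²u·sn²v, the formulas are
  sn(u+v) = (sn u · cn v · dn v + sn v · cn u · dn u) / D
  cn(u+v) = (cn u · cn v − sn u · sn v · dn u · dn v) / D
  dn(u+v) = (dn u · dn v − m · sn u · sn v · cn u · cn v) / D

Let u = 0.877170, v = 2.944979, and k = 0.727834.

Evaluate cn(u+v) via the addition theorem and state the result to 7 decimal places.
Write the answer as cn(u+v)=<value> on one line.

sn u = 0.7356006731050191, cn u = 0.6774154188734139, dn u = 0.8446016818016614
sn v = 0.6988376556889919, cn v = -0.7152803163733181, dn v = 0.8609805932840425
m = k² = 0.529742331556
D = 1 − m·sn²u·sn²v = 0.8600085503073494
cn(u+v) = (cn u·cn v − sn u·sn v·dn u·dn v)/D = -0.8583629371104354/0.8600085503073494 = -0.9980865153069398

cn(u+v)=-0.9980865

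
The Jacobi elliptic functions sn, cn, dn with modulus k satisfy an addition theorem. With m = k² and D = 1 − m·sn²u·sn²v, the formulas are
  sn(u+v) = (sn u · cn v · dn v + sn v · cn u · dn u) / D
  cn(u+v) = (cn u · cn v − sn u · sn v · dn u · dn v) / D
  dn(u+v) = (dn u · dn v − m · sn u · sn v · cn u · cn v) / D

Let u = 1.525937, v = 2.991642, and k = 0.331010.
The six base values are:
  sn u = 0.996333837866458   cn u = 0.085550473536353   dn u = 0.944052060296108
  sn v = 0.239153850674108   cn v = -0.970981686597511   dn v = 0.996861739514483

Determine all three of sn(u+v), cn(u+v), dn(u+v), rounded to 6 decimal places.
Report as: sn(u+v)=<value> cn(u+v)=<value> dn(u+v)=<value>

sn(u+v)=-0.950987 cn(u+v)=-0.309232 dn(u+v)=0.949163

m = k² = 0.1095676201
D = 1 − m·sn²u·sn²v = 0.99377919275242
sn(u+v) = (sn u·cn v·dn v + sn v·cn u·dn u)/D = -0.9450708426489455/0.99377919275242 = -0.9509867479026508
cn(u+v) = (cn u·cn v − sn u·sn v·dn u·dn v)/D = -0.307307966578258/0.99377919275242 = -0.3092316369868065
dn(u+v) = (dn u·dn v − m·sn u·sn v·cn u·cn v)/D = 0.943258071348303/0.99377919275242 = 0.9491626291106063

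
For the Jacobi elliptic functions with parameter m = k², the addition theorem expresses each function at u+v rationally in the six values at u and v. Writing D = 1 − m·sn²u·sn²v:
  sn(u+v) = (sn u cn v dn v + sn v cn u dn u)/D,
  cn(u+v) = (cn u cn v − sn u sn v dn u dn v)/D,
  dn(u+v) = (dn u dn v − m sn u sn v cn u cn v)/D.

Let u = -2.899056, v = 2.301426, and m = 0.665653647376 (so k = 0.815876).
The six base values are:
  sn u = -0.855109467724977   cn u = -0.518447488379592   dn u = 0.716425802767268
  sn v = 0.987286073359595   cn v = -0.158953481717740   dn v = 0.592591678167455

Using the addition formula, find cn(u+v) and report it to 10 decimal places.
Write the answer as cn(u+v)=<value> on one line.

m = k² = 0.665653647376
D = 1 − m·sn²u·sn²v = 0.5255638557592161
cn(u+v) = (cn u·cn v − sn u·sn v·dn u·dn v)/D = 0.4408284207424807/0.5255638557592161 = 0.8387723316811261

cn(u+v)=0.8387723317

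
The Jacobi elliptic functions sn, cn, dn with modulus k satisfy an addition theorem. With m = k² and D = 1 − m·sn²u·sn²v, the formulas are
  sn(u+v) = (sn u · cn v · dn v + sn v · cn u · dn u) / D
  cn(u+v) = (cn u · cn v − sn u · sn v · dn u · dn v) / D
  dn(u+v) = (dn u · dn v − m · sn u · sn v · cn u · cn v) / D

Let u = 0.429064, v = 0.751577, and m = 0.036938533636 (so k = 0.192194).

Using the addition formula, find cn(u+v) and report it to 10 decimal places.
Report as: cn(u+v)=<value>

cn(u+v)=0.3873997364

sn u = 0.415593694647237, cn u = 0.9095503729697763, dn u = 0.9968049187030749
sn v = 0.6810858291645747, cn v = 0.7322035873383875, dn v = 0.9913954964295423
m = k² = 0.036938533636
D = 1 − m·sn²u·sn²v = 0.9970404802708139
cn(u+v) = (cn u·cn v − sn u·sn v·dn u·dn v)/D = 0.3862532192794196/0.9970404802708139 = 0.3873997364425027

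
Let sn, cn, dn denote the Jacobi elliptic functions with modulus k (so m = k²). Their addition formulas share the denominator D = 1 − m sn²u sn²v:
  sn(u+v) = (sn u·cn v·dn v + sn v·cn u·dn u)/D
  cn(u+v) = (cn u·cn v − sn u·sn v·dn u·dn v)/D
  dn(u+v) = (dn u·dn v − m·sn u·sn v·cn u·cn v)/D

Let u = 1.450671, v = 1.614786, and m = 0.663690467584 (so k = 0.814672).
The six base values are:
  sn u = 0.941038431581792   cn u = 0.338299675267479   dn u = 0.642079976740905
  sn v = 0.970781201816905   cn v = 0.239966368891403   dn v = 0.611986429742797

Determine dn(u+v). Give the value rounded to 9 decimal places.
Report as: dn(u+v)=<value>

m = k² = 0.663690467584
D = 1 − m·sn²u·sn²v = 0.4461106477373111
dn(u+v) = (dn u·dn v − m·sn u·sn v·cn u·cn v)/D = 0.3437237056009923/0.4461106477373111 = 0.7704898041424723

dn(u+v)=0.770489804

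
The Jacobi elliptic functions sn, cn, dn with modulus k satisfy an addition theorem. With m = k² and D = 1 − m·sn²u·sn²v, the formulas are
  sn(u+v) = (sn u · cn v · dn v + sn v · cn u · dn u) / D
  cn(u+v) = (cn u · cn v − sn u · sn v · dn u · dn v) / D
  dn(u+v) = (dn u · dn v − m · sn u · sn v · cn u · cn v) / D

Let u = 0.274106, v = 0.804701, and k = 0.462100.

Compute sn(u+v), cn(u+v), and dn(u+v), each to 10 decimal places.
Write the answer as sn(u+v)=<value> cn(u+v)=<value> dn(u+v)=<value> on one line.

sn u = 0.269991809166199, cn u = 0.9628626189561846, dn u = 0.9921865450503479
sn v = 0.7092765345709257, cn v = 0.7049303494013138, dn v = 0.9447621681526278
m = k² = 0.21353641
D = 1 − m·sn²u·sn²v = 0.9921692330502662
sn(u+v) = (sn u·cn v·dn v + sn v·cn u·dn u)/D = 0.8574120298569802/0.9921692330502662 = 0.8641792158994928
cn(u+v) = (cn u·cn v − sn u·sn v·dn u·dn v)/D = 0.4992438262693755/0.9921692330502662 = 0.5031841440341078
dn(u+v) = (dn u·dn v − m·sn u·sn v·cn u·cn v)/D = 0.9096248372073026/0.9921692330502662 = 0.9168041165828193

sn(u+v)=0.8641792159 cn(u+v)=0.5031841440 dn(u+v)=0.9168041166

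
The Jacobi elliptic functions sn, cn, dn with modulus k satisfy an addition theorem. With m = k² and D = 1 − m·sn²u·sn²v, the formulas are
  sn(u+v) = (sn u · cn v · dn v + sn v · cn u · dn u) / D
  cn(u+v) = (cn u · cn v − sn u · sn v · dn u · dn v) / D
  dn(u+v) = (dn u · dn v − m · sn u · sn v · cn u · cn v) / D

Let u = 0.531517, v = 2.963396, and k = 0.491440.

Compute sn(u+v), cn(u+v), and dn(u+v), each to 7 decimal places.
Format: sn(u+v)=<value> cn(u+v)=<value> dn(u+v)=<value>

sn u = 0.5019226048126564, cn u = 0.8649125382245756, dn u = 0.9691008483568436
sn v = 0.3861877214167115, cn v = -0.9224202100057047, dn v = 0.9818250757883591
m = k² = 0.2415132736
D = 1 − m·sn²u·sn²v = 0.9909257354152496
sn(u+v) = (sn u·cn v·dn v + sn v·cn u·dn u)/D = -0.1308711526072543/0.9909257354152496 = -0.132069586983138
cn(u+v) = (cn u·cn v − sn u·sn v·dn u·dn v)/D = -0.98224566912942/0.9909257354152496 = -0.9912404472145511
dn(u+v) = (dn u·dn v − m·sn u·sn v·cn u·cn v)/D = 0.9888363630144556/0.9909257354152496 = 0.9978914944620765

sn(u+v)=-0.1320696 cn(u+v)=-0.9912404 dn(u+v)=0.9978915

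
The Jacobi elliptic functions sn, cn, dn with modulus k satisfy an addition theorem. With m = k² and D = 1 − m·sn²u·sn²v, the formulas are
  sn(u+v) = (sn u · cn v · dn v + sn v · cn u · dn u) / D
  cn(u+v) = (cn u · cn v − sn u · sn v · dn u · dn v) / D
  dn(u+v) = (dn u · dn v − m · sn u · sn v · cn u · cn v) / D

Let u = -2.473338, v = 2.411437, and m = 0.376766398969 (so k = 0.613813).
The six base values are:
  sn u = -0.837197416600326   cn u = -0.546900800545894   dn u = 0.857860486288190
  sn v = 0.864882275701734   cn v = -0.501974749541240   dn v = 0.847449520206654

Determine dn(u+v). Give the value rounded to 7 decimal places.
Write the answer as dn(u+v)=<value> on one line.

dn(u+v)=0.9992792

m = k² = 0.376766398969
D = 1 − m·sn²u·sn²v = 0.8024659729962594
dn(u+v) = (dn u·dn v − m·sn u·sn v·cn u·cn v)/D = 0.8018875343092584/0.8024659729962594 = 0.9992791735644052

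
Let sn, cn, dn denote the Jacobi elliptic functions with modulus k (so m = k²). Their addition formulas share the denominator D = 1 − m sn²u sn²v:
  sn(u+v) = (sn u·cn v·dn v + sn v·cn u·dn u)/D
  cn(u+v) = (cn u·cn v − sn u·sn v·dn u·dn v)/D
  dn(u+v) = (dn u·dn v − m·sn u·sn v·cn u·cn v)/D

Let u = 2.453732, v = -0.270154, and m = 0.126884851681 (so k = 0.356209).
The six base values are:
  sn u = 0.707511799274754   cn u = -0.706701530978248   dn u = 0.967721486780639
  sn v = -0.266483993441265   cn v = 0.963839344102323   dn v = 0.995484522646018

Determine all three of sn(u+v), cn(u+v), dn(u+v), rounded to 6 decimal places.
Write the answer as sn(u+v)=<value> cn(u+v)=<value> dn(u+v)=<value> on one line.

sn(u+v)=0.864996 cn(u+v)=-0.501779 dn(u+v)=0.951348

m = k² = 0.126884851681
D = 1 − m·sn²u·sn²v = 0.9954895548455936
sn(u+v) = (sn u·cn v·dn v + sn v·cn u·dn u)/D = 0.8610942859985682/0.9954895548455936 = 0.8649958021228351
cn(u+v) = (cn u·cn v − sn u·sn v·dn u·dn v)/D = -0.4995158500260968/0.9954895548455936 = -0.501779097123299
dn(u+v) = (dn u·dn v − m·sn u·sn v·cn u·cn v)/D = 0.947056728215922/0.9954895548455936 = 0.9513477299747421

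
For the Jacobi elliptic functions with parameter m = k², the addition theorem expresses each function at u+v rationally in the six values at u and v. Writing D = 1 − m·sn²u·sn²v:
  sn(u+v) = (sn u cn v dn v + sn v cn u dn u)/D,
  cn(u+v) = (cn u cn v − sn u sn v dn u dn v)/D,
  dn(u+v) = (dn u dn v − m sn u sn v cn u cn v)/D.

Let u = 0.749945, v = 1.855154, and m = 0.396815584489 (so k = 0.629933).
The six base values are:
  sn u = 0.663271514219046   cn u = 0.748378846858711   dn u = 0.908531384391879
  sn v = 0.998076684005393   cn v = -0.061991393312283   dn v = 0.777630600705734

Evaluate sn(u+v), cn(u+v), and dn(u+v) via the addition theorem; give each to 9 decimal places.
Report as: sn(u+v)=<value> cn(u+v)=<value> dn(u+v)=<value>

sn(u+v)=0.782767115 cn(u+v)=-0.622314747 dn(u+v)=0.869977831

m = k² = 0.396815584489
D = 1 − m·sn²u·sn²v = 0.82610013999239
sn(u+v) = (sn u·cn v·dn v + sn v·cn u·dn u)/D = 0.6466440230155796/0.82610013999239 = 0.7827671146763593
cn(u+v) = (cn u·cn v − sn u·sn v·dn u·dn v)/D = -0.5140942995148583/0.82610013999239 = -0.6223147468775325
dn(u+v) = (dn u·dn v − m·sn u·sn v·cn u·cn v)/D = 0.7186888080665796/0.82610013999239 = 0.8699778311055608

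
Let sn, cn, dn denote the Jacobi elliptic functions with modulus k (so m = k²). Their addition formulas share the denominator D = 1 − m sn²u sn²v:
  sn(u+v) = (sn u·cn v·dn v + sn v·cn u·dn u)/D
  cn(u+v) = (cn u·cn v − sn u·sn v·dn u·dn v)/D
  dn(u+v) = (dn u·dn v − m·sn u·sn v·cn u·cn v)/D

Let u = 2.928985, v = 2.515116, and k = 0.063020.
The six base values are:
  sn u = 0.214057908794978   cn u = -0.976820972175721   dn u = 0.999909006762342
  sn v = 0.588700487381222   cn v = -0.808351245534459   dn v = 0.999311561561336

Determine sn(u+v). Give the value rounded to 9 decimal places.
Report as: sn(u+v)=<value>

sn(u+v)=-0.747964683

m = k² = 0.0039715204
D = 1 − m·sn²u·sn²v = 0.9999369321327118
sn(u+v) = (sn u·cn v·dn v + sn v·cn u·dn u)/D = -0.7479175102391942/0.9999369321327118 = -0.7479646827765439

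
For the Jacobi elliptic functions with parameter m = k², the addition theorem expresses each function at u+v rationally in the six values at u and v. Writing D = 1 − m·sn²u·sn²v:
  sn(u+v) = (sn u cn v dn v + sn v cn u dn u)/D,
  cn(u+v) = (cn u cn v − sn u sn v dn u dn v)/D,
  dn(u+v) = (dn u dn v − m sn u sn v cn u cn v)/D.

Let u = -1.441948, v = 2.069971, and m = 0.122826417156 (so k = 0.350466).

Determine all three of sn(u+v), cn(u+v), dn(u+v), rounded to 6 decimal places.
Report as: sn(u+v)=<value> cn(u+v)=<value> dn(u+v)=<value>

sn u = -0.9856897256951798, cn u = 0.1685697619947339, dn u = 0.9384368862144157
sn v = 0.9128509398964596, cn v = -0.4082929849142038, dn v = 0.9474434731968585
m = k² = 0.122826417156
D = 1 − m·sn²u·sn²v = 0.9005575129985545
sn(u+v) = (sn u·cn v·dn v + sn v·cn u·dn u)/D = 0.5257046068098201/0.9005575129985545 = 0.5837546178026988
cn(u+v) = (cn u·cn v − sn u·sn v·dn u·dn v)/D = 0.7311897842537695/0.9005575129985545 = 0.8119301362765303
dn(u+v) = (dn u·dn v − m·sn u·sn v·cn u·cn v)/D = 0.8815094273252801/0.9005575129985545 = 0.9788485628087754

sn(u+v)=0.583755 cn(u+v)=0.811930 dn(u+v)=0.978849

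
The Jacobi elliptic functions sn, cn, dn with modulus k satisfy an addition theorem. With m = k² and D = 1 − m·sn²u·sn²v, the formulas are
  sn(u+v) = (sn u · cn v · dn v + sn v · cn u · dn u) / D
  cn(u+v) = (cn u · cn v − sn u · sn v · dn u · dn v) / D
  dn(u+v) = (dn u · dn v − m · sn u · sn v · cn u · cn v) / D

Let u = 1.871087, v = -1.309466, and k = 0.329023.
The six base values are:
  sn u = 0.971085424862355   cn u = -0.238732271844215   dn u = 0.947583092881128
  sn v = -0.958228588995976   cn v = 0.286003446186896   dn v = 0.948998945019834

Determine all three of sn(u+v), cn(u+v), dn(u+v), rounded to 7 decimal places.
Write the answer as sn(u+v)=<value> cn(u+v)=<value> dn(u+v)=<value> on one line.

sn(u+v)=0.5300201 cn(u+v)=0.8479851 dn(u+v)=0.9846769

m = k² = 0.108256134529
D = 1 − m·sn²u·sn²v = 0.9062641686792789
sn(u+v) = (sn u·cn v·dn v + sn v·cn u·dn u)/D = 0.480338254080233/0.9062641686792789 = 0.5300201317461792
cn(u+v) = (cn u·cn v − sn u·sn v·dn u·dn v)/D = 0.7684984743635462/0.9062641686792789 = 0.8479850587974784
dn(u+v) = (dn u·dn v − m·sn u·sn v·cn u·cn v)/D = 0.8923773665295429/0.9062641686792789 = 0.9846768716786259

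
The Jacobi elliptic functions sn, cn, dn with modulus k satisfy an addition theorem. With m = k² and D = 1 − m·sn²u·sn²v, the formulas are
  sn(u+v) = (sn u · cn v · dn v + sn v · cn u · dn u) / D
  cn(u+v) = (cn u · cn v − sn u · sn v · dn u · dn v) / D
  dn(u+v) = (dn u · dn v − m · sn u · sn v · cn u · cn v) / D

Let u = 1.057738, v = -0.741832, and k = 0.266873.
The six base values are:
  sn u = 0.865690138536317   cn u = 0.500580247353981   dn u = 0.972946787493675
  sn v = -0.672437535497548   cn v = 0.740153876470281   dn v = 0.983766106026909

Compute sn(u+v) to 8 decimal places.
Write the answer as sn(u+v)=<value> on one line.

sn(u+v)=0.31032919

m = k² = 0.071221198129
D = 1 − m·sn²u·sn²v = 0.9758655107983187
sn(u+v) = (sn u·cn v·dn v + sn v·cn u·dn u)/D = 0.3028395486789528/0.9758655107983187 = 0.3103291850443728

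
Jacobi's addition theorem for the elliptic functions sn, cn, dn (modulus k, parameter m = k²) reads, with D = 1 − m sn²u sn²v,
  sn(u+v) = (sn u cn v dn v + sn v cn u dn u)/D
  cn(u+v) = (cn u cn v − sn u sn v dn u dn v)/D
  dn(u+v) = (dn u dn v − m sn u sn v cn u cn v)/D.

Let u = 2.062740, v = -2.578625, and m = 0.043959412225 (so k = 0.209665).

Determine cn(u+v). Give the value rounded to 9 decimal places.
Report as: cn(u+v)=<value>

cn(u+v)=0.870326345

sn u = 0.894076182541063, cn u = -0.4479149247488855, dn u = 0.9822729086417773
sn v = -0.562092594055869, cn v = -0.8270743108739045, dn v = 0.9930312723781104
m = k² = 0.043959412225
D = 1 − m·sn²u·sn²v = 0.9888976055027805
cn(u+v) = (cn u·cn v − sn u·sn v·dn u·dn v)/D = 0.8606636387888723/0.9888976055027805 = 0.8703263452147699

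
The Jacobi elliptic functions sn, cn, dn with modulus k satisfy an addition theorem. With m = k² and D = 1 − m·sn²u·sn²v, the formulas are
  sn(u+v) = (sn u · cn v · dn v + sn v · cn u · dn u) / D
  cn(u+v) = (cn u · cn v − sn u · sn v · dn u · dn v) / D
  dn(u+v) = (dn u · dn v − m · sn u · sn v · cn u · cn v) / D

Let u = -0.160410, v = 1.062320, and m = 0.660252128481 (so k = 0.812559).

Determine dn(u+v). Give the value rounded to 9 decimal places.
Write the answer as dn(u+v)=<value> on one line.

dn(u+v)=0.798610900

sn u = -0.1592772376414267, cn u = 0.9872338940541479, dn u = 0.991589585629155
sn v = 0.818054036152236, cn v = 0.5751413686521221, dn v = 0.747095097353554
m = k² = 0.660252128481
D = 1 − m·sn²u·sn²v = 0.9887906295120807
dn(u+v) = (dn u·dn v − m·sn u·sn v·cn u·cn v)/D = 0.7896589749548795/0.9887906295120807 = 0.798610900413303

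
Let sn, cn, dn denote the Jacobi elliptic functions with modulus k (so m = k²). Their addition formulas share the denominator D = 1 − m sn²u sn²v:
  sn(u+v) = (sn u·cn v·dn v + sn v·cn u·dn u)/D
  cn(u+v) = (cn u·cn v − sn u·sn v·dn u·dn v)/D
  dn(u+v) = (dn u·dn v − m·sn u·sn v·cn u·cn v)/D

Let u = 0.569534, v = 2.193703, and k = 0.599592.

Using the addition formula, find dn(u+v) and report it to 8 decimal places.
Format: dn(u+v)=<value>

sn u = 0.5305130353940337, cn u = 0.8476767775968673, dn u = 0.9480600609198437
sn v = 0.9363072345690865, cn v = -0.3511819506944935, dn v = 0.8275430060132069
m = k² = 0.359510566464
D = 1 − m·sn²u·sn²v = 0.9112965448670132
dn(u+v) = (dn u·dn v − m·sn u·sn v·cn u·cn v)/D = 0.8377209131398344/0.9112965448670132 = 0.9192626899096652

dn(u+v)=0.91926269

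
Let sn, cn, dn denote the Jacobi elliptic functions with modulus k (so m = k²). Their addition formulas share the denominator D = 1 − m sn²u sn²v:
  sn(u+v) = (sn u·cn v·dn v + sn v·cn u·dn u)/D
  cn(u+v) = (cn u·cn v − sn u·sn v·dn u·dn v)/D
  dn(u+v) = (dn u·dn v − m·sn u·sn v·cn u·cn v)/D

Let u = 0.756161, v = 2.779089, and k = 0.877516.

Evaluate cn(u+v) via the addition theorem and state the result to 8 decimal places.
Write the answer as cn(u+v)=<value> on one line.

cn(u+v)=-0.70744373

sn u = 0.6497822577867169, cn u = 0.760120396690943, dn u = 0.8215098469473214
sn v = 0.9574274832304149, cn v = -0.2886738892852515, dn v = 0.5423418143822129
m = k² = 0.770034330256
D = 1 − m·sn²u·sn²v = 0.7019716591567856
cn(u+v) = (cn u·cn v − sn u·sn v·dn u·dn v)/D = -0.4966054505785502/0.7019716591567856 = -0.7074437323795621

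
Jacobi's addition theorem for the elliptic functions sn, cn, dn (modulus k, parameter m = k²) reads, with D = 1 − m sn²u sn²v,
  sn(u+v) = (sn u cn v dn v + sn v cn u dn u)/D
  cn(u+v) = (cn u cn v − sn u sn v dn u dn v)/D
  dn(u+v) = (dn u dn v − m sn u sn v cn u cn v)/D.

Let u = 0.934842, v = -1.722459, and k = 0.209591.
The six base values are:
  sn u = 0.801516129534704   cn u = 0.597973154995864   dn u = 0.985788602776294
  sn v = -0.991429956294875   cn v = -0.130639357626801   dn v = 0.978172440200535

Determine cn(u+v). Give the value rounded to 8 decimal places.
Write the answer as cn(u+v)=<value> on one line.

cn(u+v)=0.70776948

m = k² = 0.043928387281
D = 1 − m·sn²u·sn²v = 0.9722608041703097
cn(u+v) = (cn u·cn v − sn u·sn v·dn u·dn v)/D = 0.6881365193244334/0.9722608041703097 = 0.707769475404969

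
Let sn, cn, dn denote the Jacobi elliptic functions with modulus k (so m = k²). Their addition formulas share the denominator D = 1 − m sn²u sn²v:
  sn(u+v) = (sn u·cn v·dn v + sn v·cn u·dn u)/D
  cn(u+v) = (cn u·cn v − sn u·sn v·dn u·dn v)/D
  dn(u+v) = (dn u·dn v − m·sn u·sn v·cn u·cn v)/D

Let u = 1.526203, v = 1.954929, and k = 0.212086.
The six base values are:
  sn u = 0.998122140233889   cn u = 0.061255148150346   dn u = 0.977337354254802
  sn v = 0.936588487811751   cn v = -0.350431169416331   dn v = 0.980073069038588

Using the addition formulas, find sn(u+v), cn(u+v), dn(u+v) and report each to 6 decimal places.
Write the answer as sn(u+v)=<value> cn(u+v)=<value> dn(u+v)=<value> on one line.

sn(u+v)=-0.298465 cn(u+v)=-0.954421 dn(u+v)=0.997995

m = k² = 0.044980471396
D = 1 − m·sn²u·sn²v = 0.9606912701128799
sn(u+v) = (sn u·cn v·dn v + sn v·cn u·dn u)/D = -0.2867325132793369/0.9606912701128799 = -0.2984647848893706
cn(u+v) = (cn u·cn v − sn u·sn v·dn u·dn v)/D = -0.9169035839714082/0.9606912701128799 = -0.9544206473986938
dn(u+v) = (dn u·dn v − m·sn u·sn v·cn u·cn v)/D = 0.9587646337803616/0.9606912701128799 = 0.9979945312376037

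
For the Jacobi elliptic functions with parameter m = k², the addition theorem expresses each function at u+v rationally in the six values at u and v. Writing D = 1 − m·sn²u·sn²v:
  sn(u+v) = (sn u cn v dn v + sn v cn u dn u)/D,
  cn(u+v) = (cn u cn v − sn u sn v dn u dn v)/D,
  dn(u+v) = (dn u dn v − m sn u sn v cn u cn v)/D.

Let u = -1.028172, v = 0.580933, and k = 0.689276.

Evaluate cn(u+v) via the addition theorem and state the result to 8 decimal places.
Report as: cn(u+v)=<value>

cn(u+v)=0.90455545

sn u = -0.8186226028849708, cn u = 0.5743318152826251, dn u = 0.8255992586458076
sn v = 0.5366890091277596, cn v = 0.8437801298214266, dn v = 0.9290608823389774
m = k² = 0.475101404176
D = 1 − m·sn²u·sn²v = 0.9082936981705955
cn(u+v) = (cn u·cn v − sn u·sn v·dn u·dn v)/D = 0.8216020150509564/0.9082936981705955 = 0.9045554501872623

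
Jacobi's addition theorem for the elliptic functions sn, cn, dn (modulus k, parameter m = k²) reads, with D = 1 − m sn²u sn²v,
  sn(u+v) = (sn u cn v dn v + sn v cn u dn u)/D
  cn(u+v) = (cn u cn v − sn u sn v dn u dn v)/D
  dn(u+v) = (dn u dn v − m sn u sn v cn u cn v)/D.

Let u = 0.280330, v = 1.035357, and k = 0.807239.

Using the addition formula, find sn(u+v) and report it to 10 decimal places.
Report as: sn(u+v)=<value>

sn u = 0.2744141368791095, cn u = 0.9616116063572098, dn u = 0.9751563296156184
sn v = 0.8069814122779853, cn v = 0.5905768368619179, dn v = 0.7587114308492543
m = k² = 0.651634803121
D = 1 − m·sn²u·sn²v = 0.9680445971928872
sn(u+v) = (sn u·cn v·dn v + sn v·cn u·dn u)/D = 0.8796827091909717/0.9680445971928872 = 0.9087212631957813

sn(u+v)=0.9087212632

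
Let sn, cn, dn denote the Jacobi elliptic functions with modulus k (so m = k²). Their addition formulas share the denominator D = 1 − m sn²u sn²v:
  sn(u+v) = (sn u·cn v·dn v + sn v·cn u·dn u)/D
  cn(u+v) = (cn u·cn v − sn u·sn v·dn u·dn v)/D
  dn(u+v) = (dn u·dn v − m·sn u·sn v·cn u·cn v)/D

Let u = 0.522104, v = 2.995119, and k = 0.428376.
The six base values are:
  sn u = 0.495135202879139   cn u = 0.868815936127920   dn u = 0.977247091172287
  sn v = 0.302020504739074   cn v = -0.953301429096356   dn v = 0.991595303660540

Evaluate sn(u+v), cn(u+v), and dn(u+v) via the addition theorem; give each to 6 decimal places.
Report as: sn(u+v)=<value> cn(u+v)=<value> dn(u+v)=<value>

m = k² = 0.183505997376
D = 1 − m·sn²u·sn²v = 0.9958963460579517
sn(u+v) = (sn u·cn v·dn v + sn v·cn u·dn u)/D = -0.21161611065548/0.9958963460579517 = -0.2124880882364096
cn(u+v) = (cn u·cn v − sn u·sn v·dn u·dn v)/D = -0.9731537154029815/0.9958963460579517 = -0.9771636568956276
dn(u+v) = (dn u·dn v − m·sn u·sn v·cn u·cn v)/D = 0.9917620080466852/0.9958963460579517 = 0.9958486261872218

sn(u+v)=-0.212488 cn(u+v)=-0.977164 dn(u+v)=0.995849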